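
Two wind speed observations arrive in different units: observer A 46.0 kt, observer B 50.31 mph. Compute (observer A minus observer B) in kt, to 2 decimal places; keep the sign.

2.28 kt

observer B: 50.31 mph = 43.7182 kt.
Difference: 46.0000 − 43.7182 = 2.28 kt.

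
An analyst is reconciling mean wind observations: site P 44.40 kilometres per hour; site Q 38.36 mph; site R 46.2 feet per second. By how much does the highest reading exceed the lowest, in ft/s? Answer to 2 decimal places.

site P: 44.40 km/h = 40.4637 ft/s.
site Q: 38.36 mph = 56.2613 ft/s.
Spread: 56.2613 − 40.4637 = 15.80 ft/s.

15.80 ft/s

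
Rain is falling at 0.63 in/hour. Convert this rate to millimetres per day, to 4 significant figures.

0.63 in/hour × 25.4 mm/in × 24 hour/day = 384.0 mm/day.

384.0 mm/day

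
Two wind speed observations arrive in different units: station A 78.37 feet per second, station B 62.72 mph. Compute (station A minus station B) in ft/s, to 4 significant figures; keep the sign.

station B: 62.72 mph = 91.9893 ft/s.
Difference: 78.3700 − 91.9893 = -13.62 ft/s.

-13.62 ft/s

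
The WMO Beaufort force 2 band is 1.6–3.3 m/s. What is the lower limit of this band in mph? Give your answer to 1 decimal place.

1.6–3.3 m/s × 2.237 = 3.6–7.4 mph.

3.6 mph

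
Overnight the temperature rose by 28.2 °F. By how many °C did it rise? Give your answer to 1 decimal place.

Converting a difference, only the 9/5 scale factor applies: Δ°C = 28.2 × 0.5556 = 15.7 °C.

15.7 °C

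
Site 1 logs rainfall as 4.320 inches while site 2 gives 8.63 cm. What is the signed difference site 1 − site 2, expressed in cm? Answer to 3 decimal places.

2.343 cm

site 1: 4.320 in = 10.97280 cm.
Difference: 10.97280 − 8.63000 = 2.343 cm.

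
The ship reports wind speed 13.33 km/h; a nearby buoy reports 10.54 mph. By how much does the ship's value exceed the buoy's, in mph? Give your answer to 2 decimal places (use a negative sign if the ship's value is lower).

-2.26 mph

the ship: 13.33 km/h = 8.2829 mph.
Difference: 8.2829 − 10.5400 = -2.26 mph.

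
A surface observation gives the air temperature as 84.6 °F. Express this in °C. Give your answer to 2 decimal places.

29.22 °C

°C = (°F − 32) × 5/9 = (84.6 − 32) / 1.8 = 29.22 °C.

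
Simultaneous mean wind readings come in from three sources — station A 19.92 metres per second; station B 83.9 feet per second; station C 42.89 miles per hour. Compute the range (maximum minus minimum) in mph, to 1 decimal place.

station A: 19.92 m/s = 44.560 mph.
station B: 83.9 ft/s = 57.205 mph.
Spread: 57.205 − 42.890 = 14.3 mph.

14.3 mph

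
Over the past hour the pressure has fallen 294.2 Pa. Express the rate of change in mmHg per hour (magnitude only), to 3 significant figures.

2.21 mmHg per hour

294.2 Pa / 1 h × 0.00750062 mmHg/Pa = 2.21 mmHg/h.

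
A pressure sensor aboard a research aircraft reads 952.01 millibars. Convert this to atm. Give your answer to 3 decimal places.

1 mb = 0.000986923 atm, so 952.01 × 0.000986923 = 0.940 atm.

0.940 atm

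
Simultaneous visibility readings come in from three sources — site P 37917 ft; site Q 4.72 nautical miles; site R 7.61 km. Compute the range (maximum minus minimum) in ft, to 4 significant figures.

site Q: 4.72 nmi = 28679.27 ft.
site R: 7.61 km = 24967.19 ft.
Spread: 37917.00 − 24967.19 = 12950 ft.

12950 ft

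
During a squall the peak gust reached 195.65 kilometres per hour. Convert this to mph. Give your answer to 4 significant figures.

1 km/h = 0.621371 mph, so 195.65 × 0.621371 = 121.6 mph.

121.6 mph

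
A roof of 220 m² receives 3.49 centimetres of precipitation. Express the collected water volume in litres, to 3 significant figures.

Depth: 3.49 cm × 10 = 34.9 mm.
1 mm over 1 m² is 1 L, so volume = 34.9 × 220 = 7678 L ≈ 7680 L.

7680 litres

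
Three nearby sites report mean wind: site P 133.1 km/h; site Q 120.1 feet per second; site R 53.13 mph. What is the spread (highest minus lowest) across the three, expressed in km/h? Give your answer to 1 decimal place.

47.6 km/h

site Q: 120.1 ft/s = 131.783 km/h.
site R: 53.13 mph = 85.504 km/h.
Spread: 133.100 − 85.504 = 47.6 km/h.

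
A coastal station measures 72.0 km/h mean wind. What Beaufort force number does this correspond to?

72.0 km/h = 20.0 m/s, which is Beaufort 8 (gale, 17.2–20.7 m/s).

Beaufort force 8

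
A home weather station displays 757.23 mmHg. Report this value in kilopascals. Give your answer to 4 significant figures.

1 mmHg = 0.133322 kPa, so 757.23 × 0.133322 = 101.0 kPa.

101.0 kPa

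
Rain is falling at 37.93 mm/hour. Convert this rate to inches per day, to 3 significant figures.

35.8 in/day

37.93 mm/hour × 0.0393701 in/mm × 24 hour/day = 35.8 in/day.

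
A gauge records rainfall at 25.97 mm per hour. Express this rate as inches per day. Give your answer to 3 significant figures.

25.97 mm/hour × 0.0393701 in/mm × 24 hour/day = 24.5 in/day.

24.5 in/day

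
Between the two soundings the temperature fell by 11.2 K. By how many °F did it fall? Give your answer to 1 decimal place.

Converting a difference, only the 9/5 scale factor applies: Δ°F = 11.2 × 1.8 = 20.2 °F.

20.2 °F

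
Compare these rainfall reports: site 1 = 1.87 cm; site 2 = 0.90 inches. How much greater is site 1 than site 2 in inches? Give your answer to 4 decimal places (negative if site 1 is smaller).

-0.1638 in

site 1: 1.87 cm = 0.736220 in.
Difference: 0.736220 − 0.900000 = -0.1638 in.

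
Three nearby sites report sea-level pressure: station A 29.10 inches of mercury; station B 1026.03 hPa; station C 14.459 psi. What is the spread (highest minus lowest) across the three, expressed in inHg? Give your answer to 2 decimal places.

1.20 inHg

station B: 1026.03 hPa = 30.2986 inHg.
station C: 14.459 psi = 29.4388 inHg.
Spread: 30.2986 − 29.1000 = 1.20 inHg.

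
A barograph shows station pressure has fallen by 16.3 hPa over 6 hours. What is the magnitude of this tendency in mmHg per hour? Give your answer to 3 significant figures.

16.3 hPa / 6 h × 0.750062 mmHg/hPa = 2.04 mmHg/h.

2.04 mmHg per hour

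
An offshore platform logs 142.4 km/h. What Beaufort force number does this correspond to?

142.4 km/h = 39.6 m/s, which is Beaufort 12 (hurricane force, ≥32.7 m/s).

Beaufort force 12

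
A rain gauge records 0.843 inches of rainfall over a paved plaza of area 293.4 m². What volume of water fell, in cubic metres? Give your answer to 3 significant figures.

Depth: 0.843 in × 25.4 = 21.4122 mm.
1 mm over 1 m² is 1 L, so volume = 21.4122 × 293.4 = 6282.3395 L = 6.28 m³.

6.28 cubic metres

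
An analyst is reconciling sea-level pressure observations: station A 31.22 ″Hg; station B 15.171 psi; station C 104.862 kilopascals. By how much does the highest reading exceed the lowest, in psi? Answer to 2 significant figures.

station A: 31.22 inHg = 15.3338 psi.
station C: 104.862 kPa = 15.2089 psi.
Spread: 15.3338 − 15.1710 = 0.16 psi.

0.16 psi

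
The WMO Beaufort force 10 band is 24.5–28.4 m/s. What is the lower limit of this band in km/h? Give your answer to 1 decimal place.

88.2 km/h

24.5–28.4 m/s × 3.6 = 88.2–102.2 km/h.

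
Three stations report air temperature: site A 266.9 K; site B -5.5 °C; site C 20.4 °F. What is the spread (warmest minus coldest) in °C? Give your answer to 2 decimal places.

0.94 °C

site A: 266.9 K = -6.250 °C.
site C: 20.4 °F = -6.444 °C.
Spread: (-5.500) − (-6.444) = 0.944 °C.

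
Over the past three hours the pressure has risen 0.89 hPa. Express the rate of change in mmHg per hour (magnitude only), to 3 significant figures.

0.89 hPa / 3 h × 0.750062 mmHg/hPa = 0.223 mmHg/h.

0.223 mmHg per hour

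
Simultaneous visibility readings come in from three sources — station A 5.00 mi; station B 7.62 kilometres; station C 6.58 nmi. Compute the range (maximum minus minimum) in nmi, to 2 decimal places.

station A: 5.00 SM = 4.3449 nmi.
station B: 7.62 km = 4.1145 nmi.
Spread: 6.5800 − 4.1145 = 2.47 nmi.

2.47 nmi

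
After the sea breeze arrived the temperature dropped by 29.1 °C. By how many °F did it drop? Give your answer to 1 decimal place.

52.4 °F

Converting a difference, only the 9/5 scale factor applies: Δ°F = 29.1 × 1.8 = 52.4 °F.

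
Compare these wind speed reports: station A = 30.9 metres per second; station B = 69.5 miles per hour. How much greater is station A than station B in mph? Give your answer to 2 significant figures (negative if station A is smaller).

station A: 30.9 m/s = 69.1213 mph.
Difference: 69.1213 − 69.5000 = -0.38 mph.

-0.38 mph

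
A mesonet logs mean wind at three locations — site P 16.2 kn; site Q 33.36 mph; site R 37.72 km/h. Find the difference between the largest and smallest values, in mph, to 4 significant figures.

site P: 16.2 kt = 18.6426 mph.
site R: 37.72 km/h = 23.4381 mph.
Spread: 33.3600 − 18.6426 = 14.72 mph.

14.72 mph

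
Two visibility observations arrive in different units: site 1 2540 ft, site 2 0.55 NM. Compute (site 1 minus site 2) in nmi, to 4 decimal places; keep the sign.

-0.1320 nmi

site 1: 2540 ft = 0.418030 nmi.
Difference: 0.418030 − 0.550000 = -0.1320 nmi.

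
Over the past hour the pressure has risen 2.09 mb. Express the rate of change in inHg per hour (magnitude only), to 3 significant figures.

2.09 mb / 1 h × 0.02953 inHg/mb = 0.0617 inHg/h.

0.0617 inHg per hour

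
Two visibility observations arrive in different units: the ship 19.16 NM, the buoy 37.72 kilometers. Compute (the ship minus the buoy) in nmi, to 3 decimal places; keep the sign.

the buoy: 37.72 km = 20.36717 nmi.
Difference: 19.16000 − 20.36717 = -1.207 nmi.

-1.207 nmi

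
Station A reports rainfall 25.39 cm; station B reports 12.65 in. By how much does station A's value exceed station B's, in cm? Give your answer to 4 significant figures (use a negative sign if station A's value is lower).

station B: 12.65 in = 32.13100 cm.
Difference: 25.39000 − 32.13100 = -6.741 cm.

-6.741 cm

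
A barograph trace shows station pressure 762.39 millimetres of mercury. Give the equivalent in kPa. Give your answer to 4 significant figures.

1 mmHg = 0.133322 kPa, so 762.39 × 0.133322 = 101.6 kPa.

101.6 kPa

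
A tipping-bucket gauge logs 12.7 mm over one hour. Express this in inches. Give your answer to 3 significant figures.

0.500 in

1 mm = 0.0393701 in, so 12.7 × 0.0393701 = 0.500 in.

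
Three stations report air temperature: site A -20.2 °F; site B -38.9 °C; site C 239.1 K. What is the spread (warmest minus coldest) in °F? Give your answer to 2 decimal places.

17.82 °F

site A: -20.2 °F = -29.000 °C.
site C: 239.1 K = -34.050 °C.
Spread: (-29.000) − (-38.900) = 9.900 °C = 17.82 °F.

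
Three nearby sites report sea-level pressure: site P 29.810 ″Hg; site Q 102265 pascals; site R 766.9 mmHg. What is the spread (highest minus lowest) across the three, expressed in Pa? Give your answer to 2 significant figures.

site P: 29.810 inHg = 100948.26 Pa.
site R: 766.9 mmHg = 102244.94 Pa.
Spread: 102265.00 − 100948.26 = 1300 Pa.

1300 Pa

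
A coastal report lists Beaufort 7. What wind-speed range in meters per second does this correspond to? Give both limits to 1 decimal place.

13.9 to 17.1 m/s

Beaufort 7 (near gale) spans 13.9–17.1 m/s.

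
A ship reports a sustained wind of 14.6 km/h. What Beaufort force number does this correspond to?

Beaufort force 3

14.6 km/h = 4.1 m/s, which is Beaufort 3 (gentle breeze, 3.4–5.4 m/s).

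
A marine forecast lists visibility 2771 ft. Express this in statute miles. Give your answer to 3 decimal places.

1 ft = 0.000189394 SM, so 2771 × 0.000189394 = 0.525 SM.

0.525 SM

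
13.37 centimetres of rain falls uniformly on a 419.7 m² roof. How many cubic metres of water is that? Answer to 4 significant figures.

Depth: 13.37 cm × 10 = 133.7 mm.
1 mm over 1 m² is 1 L, so volume = 133.7 × 419.7 = 56113.89 L = 56.11 m³.

56.11 cubic metres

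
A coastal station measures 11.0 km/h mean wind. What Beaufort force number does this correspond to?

Beaufort force 2

11.0 km/h = 3.1 m/s, which is Beaufort 2 (light breeze, 1.6–3.3 m/s).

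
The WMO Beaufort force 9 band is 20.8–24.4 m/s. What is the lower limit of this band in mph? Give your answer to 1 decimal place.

46.5 mph

20.8–24.4 m/s × 2.237 = 46.5–54.6 mph.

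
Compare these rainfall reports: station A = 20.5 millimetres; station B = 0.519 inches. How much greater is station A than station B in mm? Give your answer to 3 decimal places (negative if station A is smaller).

7.317 mm

station B: 0.519 in = 13.18260 mm.
Difference: 20.50000 − 13.18260 = 7.317 mm.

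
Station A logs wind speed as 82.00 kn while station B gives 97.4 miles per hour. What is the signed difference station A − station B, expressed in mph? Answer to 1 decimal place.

station A: 82.00 kt = 94.364 mph.
Difference: 94.364 − 97.400 = -3.0 mph.

-3.0 mph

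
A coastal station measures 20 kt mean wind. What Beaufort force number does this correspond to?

Beaufort force 5

20 kt lies in the Beaufort 5 band (fresh breeze, 17–21 kt).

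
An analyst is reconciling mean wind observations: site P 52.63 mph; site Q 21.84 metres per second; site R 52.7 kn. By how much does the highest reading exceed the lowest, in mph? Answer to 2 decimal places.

site Q: 21.84 m/s = 48.8547 mph.
site R: 52.7 kt = 60.6461 mph.
Spread: 60.6461 − 48.8547 = 11.79 mph.

11.79 mph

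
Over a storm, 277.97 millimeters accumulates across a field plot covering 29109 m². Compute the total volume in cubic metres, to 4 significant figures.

1 mm over 1 m² is 1 L, so volume = 277.97 × 29109 = 8091428.7 L = 8091 m³.

8091 cubic metres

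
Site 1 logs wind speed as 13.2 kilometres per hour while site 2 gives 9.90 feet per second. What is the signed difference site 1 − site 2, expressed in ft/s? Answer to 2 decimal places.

2.13 ft/s

site 1: 13.2 km/h = 12.0297 ft/s.
Difference: 12.0297 − 9.9000 = 2.13 ft/s.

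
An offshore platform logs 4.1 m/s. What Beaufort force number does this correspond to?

Beaufort force 3

4.1 m/s lies in the Beaufort 3 band (gentle breeze, 3.4–5.4 m/s).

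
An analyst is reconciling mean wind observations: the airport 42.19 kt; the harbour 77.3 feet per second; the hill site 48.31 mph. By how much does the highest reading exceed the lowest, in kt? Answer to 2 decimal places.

the harbour: 77.3 ft/s = 45.7990 kt.
the hill site: 48.31 mph = 41.9802 kt.
Spread: 45.7990 − 41.9802 = 3.82 kt.

3.82 kt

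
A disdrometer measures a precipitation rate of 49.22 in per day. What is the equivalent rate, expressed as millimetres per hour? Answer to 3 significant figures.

52.1 mm/hour

49.22 in/day × 25.4 mm/in × 0.0416667 day/hour = 52.1 mm/hour.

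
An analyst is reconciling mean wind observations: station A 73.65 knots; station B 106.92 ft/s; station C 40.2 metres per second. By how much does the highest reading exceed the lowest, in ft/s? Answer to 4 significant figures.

station A: 73.65 kt = 124.3072 ft/s.
station C: 40.2 m/s = 131.8898 ft/s.
Spread: 131.8898 − 106.9200 = 24.97 ft/s.

24.97 ft/s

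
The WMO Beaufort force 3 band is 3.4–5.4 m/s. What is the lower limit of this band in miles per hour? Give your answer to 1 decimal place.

7.6 mph

3.4–5.4 m/s × 2.237 = 7.6–12.1 mph.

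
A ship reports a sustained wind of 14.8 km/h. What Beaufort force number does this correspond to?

14.8 km/h = 4.1 m/s, which is Beaufort 3 (gentle breeze, 3.4–5.4 m/s).

Beaufort force 3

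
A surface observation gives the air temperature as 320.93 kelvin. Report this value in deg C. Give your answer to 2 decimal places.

47.78 °C

°C = 320.93 − 273.15 = 47.78 °C.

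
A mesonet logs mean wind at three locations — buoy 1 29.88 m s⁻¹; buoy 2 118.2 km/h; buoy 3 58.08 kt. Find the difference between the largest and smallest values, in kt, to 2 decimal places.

buoy 1: 29.88 m/s = 58.0821 kt.
buoy 2: 118.2 km/h = 63.8229 kt.
Spread: 63.8229 − 58.0800 = 5.74 kt.

5.74 kt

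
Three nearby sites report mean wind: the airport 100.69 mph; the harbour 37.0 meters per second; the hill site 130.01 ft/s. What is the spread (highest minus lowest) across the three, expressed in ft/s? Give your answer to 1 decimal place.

the airport: 100.69 mph = 147.679 ft/s.
the harbour: 37.0 m/s = 121.391 ft/s.
Spread: 147.679 − 121.391 = 26.3 ft/s.

26.3 ft/s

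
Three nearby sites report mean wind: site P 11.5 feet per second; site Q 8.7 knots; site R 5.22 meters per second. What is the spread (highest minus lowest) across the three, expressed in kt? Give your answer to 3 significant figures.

3.33 kt

site P: 11.5 ft/s = 6.8136 kt.
site R: 5.22 m/s = 10.1469 kt.
Spread: 10.1469 − 6.8136 = 3.33 kt.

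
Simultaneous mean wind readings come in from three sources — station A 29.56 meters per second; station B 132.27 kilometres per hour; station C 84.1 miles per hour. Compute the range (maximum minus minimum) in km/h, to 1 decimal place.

28.9 km/h

station A: 29.56 m/s = 106.416 km/h.
station C: 84.1 mph = 135.346 km/h.
Spread: 135.346 − 106.416 = 28.9 km/h.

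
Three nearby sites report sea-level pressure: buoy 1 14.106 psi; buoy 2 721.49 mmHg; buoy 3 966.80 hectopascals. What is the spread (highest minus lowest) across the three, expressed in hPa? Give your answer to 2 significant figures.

buoy 1: 14.106 psi = 972.57 hPa.
buoy 2: 721.49 mmHg = 961.91 hPa.
Spread: 972.57 − 961.91 = 11 hPa.

11 hPa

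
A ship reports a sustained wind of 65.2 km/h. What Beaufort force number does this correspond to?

Beaufort force 8

65.2 km/h = 18.1 m/s, which is Beaufort 8 (gale, 17.2–20.7 m/s).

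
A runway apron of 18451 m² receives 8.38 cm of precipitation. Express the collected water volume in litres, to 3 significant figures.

1550000 litres

Depth: 8.38 cm × 10 = 83.8 mm.
1 mm over 1 m² is 1 L, so volume = 83.8 × 18451 = 1546193.8 L ≈ 1550000 L.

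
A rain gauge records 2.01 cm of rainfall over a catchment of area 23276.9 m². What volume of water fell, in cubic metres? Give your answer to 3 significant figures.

Depth: 2.01 cm × 10 = 20.1 mm.
1 mm over 1 m² is 1 L, so volume = 20.1 × 23276.9 = 467865.69 L = 468 m³.

468 cubic metres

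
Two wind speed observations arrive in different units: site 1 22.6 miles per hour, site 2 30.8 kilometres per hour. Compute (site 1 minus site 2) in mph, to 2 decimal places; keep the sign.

site 2: 30.8 km/h = 19.1382 mph.
Difference: 22.6000 − 19.1382 = 3.46 mph.

3.46 mph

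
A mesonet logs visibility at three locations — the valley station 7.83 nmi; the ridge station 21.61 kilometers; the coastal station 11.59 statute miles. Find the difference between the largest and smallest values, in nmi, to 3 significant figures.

3.84 nmi

the ridge station: 21.61 km = 11.6685 nmi.
the coastal station: 11.59 SM = 10.0714 nmi.
Spread: 11.6685 − 7.8300 = 3.84 nmi.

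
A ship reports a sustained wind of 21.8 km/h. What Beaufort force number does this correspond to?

Beaufort force 4

21.8 km/h = 6.1 m/s, which is Beaufort 4 (moderate breeze, 5.5–7.9 m/s).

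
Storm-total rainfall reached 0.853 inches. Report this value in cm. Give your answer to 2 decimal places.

1 in = 2.54 cm, so 0.853 × 2.54 = 2.17 cm.

2.17 cm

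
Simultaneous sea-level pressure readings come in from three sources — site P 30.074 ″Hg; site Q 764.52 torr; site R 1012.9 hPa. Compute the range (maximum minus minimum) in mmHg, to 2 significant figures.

4.8 mmHg

site P: 30.074 inHg = 763.880 mmHg.
site R: 1012.9 hPa = 759.737 mmHg.
Spread: 764.520 − 759.737 = 4.8 mmHg.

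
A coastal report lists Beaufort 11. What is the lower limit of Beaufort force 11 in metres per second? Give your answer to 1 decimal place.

28.5 m/s

Beaufort 11 (violent storm) spans 28.5–32.6 m/s.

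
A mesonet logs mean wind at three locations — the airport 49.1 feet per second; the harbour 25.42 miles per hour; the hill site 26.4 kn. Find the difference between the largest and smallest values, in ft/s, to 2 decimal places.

the harbour: 25.42 mph = 37.2827 ft/s.
the hill site: 26.4 kt = 44.5582 ft/s.
Spread: 49.1000 − 37.2827 = 11.82 ft/s.

11.82 ft/s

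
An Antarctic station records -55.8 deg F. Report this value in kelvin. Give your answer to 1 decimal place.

First to °C: -48.78 °C.
Then to K: 224.4 K.

224.4 K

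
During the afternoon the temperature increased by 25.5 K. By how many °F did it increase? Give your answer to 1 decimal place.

For a temperature change the 32° offset cancels: Δ°F = 25.5 × 1.8 = 45.9 °F.

45.9 °F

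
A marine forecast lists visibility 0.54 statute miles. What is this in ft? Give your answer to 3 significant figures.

2850 ft

1 SM = 5280 ft, so 0.54 × 5280 = 2850 ft.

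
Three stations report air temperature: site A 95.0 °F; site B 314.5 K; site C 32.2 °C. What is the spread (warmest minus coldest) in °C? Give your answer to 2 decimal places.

site A: 95.0 °F = 35.000 °C.
site B: 314.5 K = 41.350 °C.
Spread: 41.350 − 32.200 = 9.150 °C.

9.15 °C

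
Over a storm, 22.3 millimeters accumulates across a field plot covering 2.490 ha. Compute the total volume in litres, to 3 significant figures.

Area: 2.490 ha = 24900 m².
1 mm over 1 m² is 1 L, so volume = 22.3 × 24900 = 555270 L ≈ 555000 L.

555000 litres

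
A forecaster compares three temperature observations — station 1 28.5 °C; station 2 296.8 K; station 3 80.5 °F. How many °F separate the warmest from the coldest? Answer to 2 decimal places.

8.73 °F

station 2: 296.8 K = 23.650 °C.
station 3: 80.5 °F = 26.944 °C.
Spread: 28.500 − 23.650 = 4.850 °C = 8.73 °F.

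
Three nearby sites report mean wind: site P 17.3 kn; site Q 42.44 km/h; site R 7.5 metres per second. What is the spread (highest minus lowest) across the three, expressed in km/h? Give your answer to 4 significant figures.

site P: 17.3 kt = 32.0396 km/h.
site R: 7.5 m/s = 27.0000 km/h.
Spread: 42.4400 − 27.0000 = 15.44 km/h.

15.44 km/h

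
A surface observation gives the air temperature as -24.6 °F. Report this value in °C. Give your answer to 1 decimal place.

°C = (°F − 32) × 5/9 = (-24.6 − 32) / 1.8 = -31.4 °C.

-31.4 °C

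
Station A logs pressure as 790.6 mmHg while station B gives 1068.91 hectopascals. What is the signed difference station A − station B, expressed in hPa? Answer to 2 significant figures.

-15 hPa

station A: 790.6 mmHg = 1054.05 hPa.
Difference: 1054.05 − 1068.91 = -15 hPa.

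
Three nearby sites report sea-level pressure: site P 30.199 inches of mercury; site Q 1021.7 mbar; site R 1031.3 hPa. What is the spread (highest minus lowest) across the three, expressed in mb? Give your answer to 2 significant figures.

9.6 mb

site P: 30.199 inHg = 1022.656 mb.
site R: 1031.3 hPa = 1031.300 mb.
Spread: 1031.300 − 1021.700 = 9.6 mb.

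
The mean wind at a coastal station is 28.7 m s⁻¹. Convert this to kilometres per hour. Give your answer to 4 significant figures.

1 m/s = 3.6 km/h, so 28.7 × 3.6 = 103.3 km/h.

103.3 km/h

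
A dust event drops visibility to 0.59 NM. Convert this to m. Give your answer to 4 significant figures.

1 nmi = 1852 m, so 0.59 × 1852 = 1093 m.

1093 m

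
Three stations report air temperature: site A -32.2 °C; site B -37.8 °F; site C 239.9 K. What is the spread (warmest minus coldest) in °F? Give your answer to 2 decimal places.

11.84 °F

site B: -37.8 °F = -38.778 °C.
site C: 239.9 K = -33.250 °C.
Spread: (-32.200) − (-38.778) = 6.578 °C = 11.84 °F.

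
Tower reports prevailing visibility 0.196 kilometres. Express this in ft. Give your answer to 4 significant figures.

1 km = 3280.84 ft, so 0.196 × 3280.84 = 643.0 ft.

643.0 ft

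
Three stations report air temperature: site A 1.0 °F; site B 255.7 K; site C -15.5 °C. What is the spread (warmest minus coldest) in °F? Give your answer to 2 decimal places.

site A: 1.0 °F = -17.222 °C.
site B: 255.7 K = -17.450 °C.
Spread: (-15.500) − (-17.450) = 1.950 °C = 3.51 °F.

3.51 °F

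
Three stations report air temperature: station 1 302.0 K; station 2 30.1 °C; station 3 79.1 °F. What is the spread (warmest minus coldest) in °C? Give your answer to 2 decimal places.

3.93 °C

station 1: 302.0 K = 28.850 °C.
station 3: 79.1 °F = 26.167 °C.
Spread: 30.100 − 26.167 = 3.933 °C.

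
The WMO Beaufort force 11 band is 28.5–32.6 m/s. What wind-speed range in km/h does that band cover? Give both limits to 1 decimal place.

28.5–32.6 m/s × 3.6 = 102.6–117.4 km/h.

102.6 to 117.4 km/h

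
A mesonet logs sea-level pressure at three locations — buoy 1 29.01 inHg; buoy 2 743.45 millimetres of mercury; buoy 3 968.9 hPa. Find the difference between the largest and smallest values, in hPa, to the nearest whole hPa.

buoy 1: 29.01 inHg = 982.39 hPa.
buoy 2: 743.45 mmHg = 991.19 hPa.
Spread: 991.19 − 968.90 = 22 hPa.

22 hPa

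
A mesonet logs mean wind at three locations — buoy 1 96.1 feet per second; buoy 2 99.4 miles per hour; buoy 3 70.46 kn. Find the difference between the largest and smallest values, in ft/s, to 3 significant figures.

49.7 ft/s

buoy 2: 99.4 mph = 145.787 ft/s.
buoy 3: 70.46 kt = 118.923 ft/s.
Spread: 145.787 − 96.100 = 49.7 ft/s.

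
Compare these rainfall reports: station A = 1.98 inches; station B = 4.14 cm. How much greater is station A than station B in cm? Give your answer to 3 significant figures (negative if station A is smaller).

0.889 cm

station A: 1.98 in = 5.02920 cm.
Difference: 5.02920 − 4.14000 = 0.889 cm.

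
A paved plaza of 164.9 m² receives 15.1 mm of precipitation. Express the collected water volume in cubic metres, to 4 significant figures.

1 mm over 1 m² is 1 L, so volume = 15.1 × 164.9 = 2489.99 L = 2.490 m³.

2.490 cubic metres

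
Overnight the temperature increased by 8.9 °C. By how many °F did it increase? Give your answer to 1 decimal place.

For a temperature change the 32° offset cancels: Δ°F = 8.9 × 1.8 = 16.0 °F.

16.0 °F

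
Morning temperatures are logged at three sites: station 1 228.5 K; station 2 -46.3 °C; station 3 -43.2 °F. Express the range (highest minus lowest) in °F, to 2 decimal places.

8.14 °F

station 1: 228.5 K = -44.650 °C.
station 3: -43.2 °F = -41.778 °C.
Spread: (-41.778) − (-46.300) = 4.522 °C = 8.14 °F.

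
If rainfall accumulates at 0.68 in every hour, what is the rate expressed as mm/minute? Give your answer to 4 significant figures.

0.2879 mm/minute

0.68 in/hour × 25.4 mm/in × 0.0166667 hour/minute = 0.2879 mm/minute.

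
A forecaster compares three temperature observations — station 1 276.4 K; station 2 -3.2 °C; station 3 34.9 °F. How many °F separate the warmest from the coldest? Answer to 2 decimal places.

station 1: 276.4 K = 3.250 °C.
station 3: 34.9 °F = 1.611 °C.
Spread: 3.250 − (-3.200) = 6.450 °C = 11.61 °F.

11.61 °F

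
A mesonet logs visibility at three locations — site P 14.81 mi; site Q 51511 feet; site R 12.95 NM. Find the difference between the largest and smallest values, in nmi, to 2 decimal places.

4.47 nmi

site P: 14.81 SM = 12.8695 nmi.
site Q: 51511 ft = 8.4776 nmi.
Spread: 12.9500 − 8.4776 = 4.47 nmi.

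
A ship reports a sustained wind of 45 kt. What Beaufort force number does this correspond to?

45 kt lies in the Beaufort 9 band (strong gale, 41–47 kt).

Beaufort force 9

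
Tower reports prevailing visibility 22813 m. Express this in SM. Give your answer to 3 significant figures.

14.2 SM

1 m = 0.000621371 SM, so 22813 × 0.000621371 = 14.2 SM.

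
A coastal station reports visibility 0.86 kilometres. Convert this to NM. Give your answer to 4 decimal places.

1 km = 0.539957 nmi, so 0.86 × 0.539957 = 0.4644 nmi.

0.4644 nmi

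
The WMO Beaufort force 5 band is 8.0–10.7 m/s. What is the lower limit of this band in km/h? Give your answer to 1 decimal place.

28.8 km/h

8.0–10.7 m/s × 3.6 = 28.8–38.5 km/h.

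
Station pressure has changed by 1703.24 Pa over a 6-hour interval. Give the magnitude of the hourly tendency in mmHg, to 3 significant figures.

2.13 mmHg per hour

1703.24 Pa / 6 h × 0.00750062 mmHg/Pa = 2.13 mmHg/h.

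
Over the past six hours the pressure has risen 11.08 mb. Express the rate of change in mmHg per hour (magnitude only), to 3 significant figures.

1.39 mmHg per hour

11.08 mb / 6 h × 0.750062 mmHg/mb = 1.39 mmHg/h.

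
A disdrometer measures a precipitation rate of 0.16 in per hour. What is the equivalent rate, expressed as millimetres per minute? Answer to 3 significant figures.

0.0677 mm/minute

0.16 in/hour × 25.4 mm/in × 0.0166667 hour/minute = 0.0677 mm/minute.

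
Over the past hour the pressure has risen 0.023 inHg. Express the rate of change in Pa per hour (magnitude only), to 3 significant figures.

77.9 Pa per hour

0.023 inHg / 1 h × 3386.39 Pa/inHg = 77.9 Pa/h.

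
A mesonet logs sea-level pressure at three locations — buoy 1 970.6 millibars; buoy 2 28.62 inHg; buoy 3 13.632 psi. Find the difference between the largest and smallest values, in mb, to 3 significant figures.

buoy 2: 28.62 inHg = 969.185 mb.
buoy 3: 13.632 psi = 939.893 mb.
Spread: 970.600 − 939.893 = 30.7 mb.

30.7 mb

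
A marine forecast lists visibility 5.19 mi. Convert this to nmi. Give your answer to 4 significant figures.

4.510 nmi

1 SM = 0.868976 nmi, so 5.19 × 0.868976 = 4.510 nmi.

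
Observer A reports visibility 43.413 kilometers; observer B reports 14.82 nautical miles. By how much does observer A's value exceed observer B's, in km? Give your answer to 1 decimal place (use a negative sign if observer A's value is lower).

16.0 km

observer B: 14.82 nmi = 27.447 km.
Difference: 43.413 − 27.447 = 16.0 km.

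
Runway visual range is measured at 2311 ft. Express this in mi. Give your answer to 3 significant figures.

1 ft = 0.000189394 SM, so 2311 × 0.000189394 = 0.438 SM.

0.438 SM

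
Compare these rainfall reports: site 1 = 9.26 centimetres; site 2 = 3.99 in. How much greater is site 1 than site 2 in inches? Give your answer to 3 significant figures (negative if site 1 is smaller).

-0.344 in

site 1: 9.26 cm = 3.64567 in.
Difference: 3.64567 − 3.99000 = -0.344 in.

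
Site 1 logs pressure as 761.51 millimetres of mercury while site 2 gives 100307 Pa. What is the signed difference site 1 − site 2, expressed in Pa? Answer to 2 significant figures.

site 1: 761.51 mmHg = 101526.33 Pa.
Difference: 101526.33 − 100307.00 = 1200 Pa.

1200 Pa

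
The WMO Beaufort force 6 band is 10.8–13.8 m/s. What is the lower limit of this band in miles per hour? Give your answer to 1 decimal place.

10.8–13.8 m/s × 2.237 = 24.2–30.9 mph.

24.2 mph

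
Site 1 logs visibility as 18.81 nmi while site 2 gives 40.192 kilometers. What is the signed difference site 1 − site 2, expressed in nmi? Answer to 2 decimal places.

-2.89 nmi

site 2: 40.192 km = 21.7019 nmi.
Difference: 18.8100 − 21.7019 = -2.89 nmi.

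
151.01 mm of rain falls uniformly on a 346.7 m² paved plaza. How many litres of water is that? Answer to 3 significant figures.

52400 litres

1 mm over 1 m² is 1 L, so volume = 151.01 × 346.7 = 52355.167 L ≈ 52400 L.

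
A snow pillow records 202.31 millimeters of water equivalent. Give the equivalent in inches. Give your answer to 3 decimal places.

7.965 in

1 mm = 0.0393701 in, so 202.31 × 0.0393701 = 7.965 in.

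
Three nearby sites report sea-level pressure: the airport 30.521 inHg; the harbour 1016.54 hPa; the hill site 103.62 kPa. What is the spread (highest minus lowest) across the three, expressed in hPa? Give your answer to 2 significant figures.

the airport: 30.521 inHg = 1033.56 hPa.
the hill site: 103.62 kPa = 1036.20 hPa.
Spread: 1036.20 − 1016.54 = 20 hPa.

20 hPa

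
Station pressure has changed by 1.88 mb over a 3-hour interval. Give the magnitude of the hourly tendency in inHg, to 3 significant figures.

1.88 mb / 3 h × 0.02953 inHg/mb = 0.0185 inHg/h.

0.0185 inHg per hour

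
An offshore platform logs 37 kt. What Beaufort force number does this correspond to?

37 kt lies in the Beaufort 8 band (gale, 34–40 kt).

Beaufort force 8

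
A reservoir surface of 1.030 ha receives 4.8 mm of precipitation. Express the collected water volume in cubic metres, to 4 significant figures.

Area: 1.030 ha = 10300 m².
1 mm over 1 m² is 1 L, so volume = 4.8 × 10300 = 49440 L = 49.44 m³.

49.44 cubic metres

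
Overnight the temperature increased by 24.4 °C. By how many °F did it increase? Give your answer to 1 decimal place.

43.9 °F

Converting a difference, only the 9/5 scale factor applies: Δ°F = 24.4 × 1.8 = 43.9 °F.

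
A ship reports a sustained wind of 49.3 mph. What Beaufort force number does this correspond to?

Beaufort force 9

49.3 mph = 22.0 m/s, which is Beaufort 9 (strong gale, 20.8–24.4 m/s).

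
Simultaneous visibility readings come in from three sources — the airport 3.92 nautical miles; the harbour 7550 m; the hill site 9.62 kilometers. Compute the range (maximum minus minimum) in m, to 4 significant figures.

2360 m

the airport: 3.92 nmi = 7259.84 m.
the hill site: 9.62 km = 9620.00 m.
Spread: 9620.00 − 7259.84 = 2360 m.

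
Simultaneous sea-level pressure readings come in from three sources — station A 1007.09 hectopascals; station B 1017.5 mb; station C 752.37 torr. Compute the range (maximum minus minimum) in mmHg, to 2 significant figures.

11 mmHg

station A: 1007.09 hPa = 755.38 mmHg.
station B: 1017.5 mb = 763.19 mmHg.
Spread: 763.19 − 752.37 = 11 mmHg.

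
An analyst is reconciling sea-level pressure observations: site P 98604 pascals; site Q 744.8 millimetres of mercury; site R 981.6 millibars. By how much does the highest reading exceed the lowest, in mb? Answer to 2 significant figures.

11 mb

site P: 98604 Pa = 986.04 mb.
site Q: 744.8 mmHg = 992.99 mb.
Spread: 992.99 − 981.60 = 11 mb.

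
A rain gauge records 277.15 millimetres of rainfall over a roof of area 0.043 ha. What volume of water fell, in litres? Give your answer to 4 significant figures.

119200 litres

Area: 0.043 ha = 430 m².
1 mm over 1 m² is 1 L, so volume = 277.15 × 430 = 119174.5 L ≈ 119200 L.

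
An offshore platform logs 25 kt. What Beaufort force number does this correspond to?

Beaufort force 6

25 kt lies in the Beaufort 6 band (strong breeze, 22–27 kt).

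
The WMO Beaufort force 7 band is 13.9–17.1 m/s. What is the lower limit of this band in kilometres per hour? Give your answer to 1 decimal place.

13.9–17.1 m/s × 3.6 = 50.0–61.6 km/h.

50.0 km/h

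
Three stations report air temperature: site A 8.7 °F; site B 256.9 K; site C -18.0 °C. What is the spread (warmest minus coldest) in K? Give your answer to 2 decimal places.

site A: 8.7 °F = -12.944 °C.
site B: 256.9 K = -16.250 °C.
Spread: (-12.944) − (-18.000) = 5.056 °C.

5.06 K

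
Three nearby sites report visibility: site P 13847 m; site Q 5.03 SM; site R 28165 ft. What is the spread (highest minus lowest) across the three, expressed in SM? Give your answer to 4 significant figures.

site P: 13847 m = 8.60413 SM.
site R: 28165 ft = 5.33428 SM.
Spread: 8.60413 − 5.03000 = 3.574 SM.

3.574 SM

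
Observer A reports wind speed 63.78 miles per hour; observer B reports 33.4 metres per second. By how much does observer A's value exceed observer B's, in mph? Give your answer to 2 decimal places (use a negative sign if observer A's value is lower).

-10.93 mph

observer B: 33.4 m/s = 74.7137 mph.
Difference: 63.7800 − 74.7137 = -10.93 mph.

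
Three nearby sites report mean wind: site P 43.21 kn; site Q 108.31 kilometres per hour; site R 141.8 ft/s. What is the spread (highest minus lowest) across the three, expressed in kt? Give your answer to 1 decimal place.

site Q: 108.31 km/h = 58.483 kt.
site R: 141.8 ft/s = 84.014 kt.
Spread: 84.014 − 43.210 = 40.8 kt.

40.8 kt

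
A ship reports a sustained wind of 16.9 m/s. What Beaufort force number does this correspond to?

16.9 m/s lies in the Beaufort 7 band (near gale, 13.9–17.1 m/s).

Beaufort force 7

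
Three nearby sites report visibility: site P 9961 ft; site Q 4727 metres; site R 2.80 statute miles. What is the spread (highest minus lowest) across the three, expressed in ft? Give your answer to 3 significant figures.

5550 ft

site Q: 4727 m = 15508.53 ft.
site R: 2.80 SM = 14784.00 ft.
Spread: 15508.53 − 9961.00 = 5550 ft.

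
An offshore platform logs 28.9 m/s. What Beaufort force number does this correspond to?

Beaufort force 11

28.9 m/s lies in the Beaufort 11 band (violent storm, 28.5–32.6 m/s).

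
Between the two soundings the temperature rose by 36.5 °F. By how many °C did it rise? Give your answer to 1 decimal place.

For a temperature change the 32° offset cancels: Δ°C = 36.5 × 0.5556 = 20.3 °C.

20.3 °C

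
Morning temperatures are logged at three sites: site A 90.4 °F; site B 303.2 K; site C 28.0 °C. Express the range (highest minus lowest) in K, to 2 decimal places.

4.44 K

site A: 90.4 °F = 32.444 °C.
site B: 303.2 K = 30.050 °C.
Spread: 32.444 − 28.000 = 4.444 °C.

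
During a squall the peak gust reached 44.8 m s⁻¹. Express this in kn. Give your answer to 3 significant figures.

87.1 kt

1 m/s = 1.94384 kt, so 44.8 × 1.94384 = 87.1 kt.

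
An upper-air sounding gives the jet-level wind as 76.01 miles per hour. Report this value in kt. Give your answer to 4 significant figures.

66.05 kt

1 mph = 0.868976 kt, so 76.01 × 0.868976 = 66.05 kt.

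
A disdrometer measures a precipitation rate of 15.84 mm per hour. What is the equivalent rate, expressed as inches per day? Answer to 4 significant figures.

14.97 in/day

15.84 mm/hour × 0.0393701 in/mm × 24 hour/day = 14.97 in/day.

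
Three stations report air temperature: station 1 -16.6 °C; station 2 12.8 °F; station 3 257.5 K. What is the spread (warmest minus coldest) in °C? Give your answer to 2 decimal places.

station 2: 12.8 °F = -10.667 °C.
station 3: 257.5 K = -15.650 °C.
Spread: (-10.667) − (-16.600) = 5.933 °C.

5.93 °C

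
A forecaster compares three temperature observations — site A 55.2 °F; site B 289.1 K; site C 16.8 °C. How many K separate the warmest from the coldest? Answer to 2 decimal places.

3.91 K

site A: 55.2 °F = 12.889 °C.
site B: 289.1 K = 15.950 °C.
Spread: 16.800 − 12.889 = 3.911 °C.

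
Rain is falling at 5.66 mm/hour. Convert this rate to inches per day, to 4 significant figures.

5.66 mm/hour × 0.0393701 in/mm × 24 hour/day = 5.348 in/day.

5.348 in/day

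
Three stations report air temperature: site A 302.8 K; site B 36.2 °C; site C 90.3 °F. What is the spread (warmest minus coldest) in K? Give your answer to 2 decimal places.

site A: 302.8 K = 29.650 °C.
site C: 90.3 °F = 32.389 °C.
Spread: 36.200 − 29.650 = 6.550 °C.

6.55 K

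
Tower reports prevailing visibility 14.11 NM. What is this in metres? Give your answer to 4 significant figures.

1 nmi = 1852 m, so 14.11 × 1852 = 26130 m.

26130 m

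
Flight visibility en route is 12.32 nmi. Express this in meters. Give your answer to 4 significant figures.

1 nmi = 1852 m, so 12.32 × 1852 = 22820 m.

22820 m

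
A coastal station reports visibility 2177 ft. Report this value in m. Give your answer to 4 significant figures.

663.5 m

1 ft = 0.3048 m, so 2177 × 0.3048 = 663.5 m.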